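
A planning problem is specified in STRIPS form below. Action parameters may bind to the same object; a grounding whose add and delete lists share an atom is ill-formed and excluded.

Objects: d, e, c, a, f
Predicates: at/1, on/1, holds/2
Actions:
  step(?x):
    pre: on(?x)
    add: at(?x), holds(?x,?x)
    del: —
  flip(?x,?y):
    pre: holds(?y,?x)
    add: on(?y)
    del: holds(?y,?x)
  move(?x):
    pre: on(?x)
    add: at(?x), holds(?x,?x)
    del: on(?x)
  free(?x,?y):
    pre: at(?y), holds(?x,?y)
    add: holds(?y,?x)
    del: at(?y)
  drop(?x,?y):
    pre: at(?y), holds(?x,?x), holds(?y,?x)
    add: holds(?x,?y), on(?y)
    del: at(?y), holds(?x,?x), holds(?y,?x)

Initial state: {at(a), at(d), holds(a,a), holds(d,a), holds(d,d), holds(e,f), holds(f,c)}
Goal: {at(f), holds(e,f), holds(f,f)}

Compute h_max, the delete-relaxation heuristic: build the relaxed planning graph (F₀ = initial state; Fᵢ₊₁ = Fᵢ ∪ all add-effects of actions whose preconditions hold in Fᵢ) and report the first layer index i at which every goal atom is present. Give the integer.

2

F0 = init (7 atoms)
F1 = F0 ∪ {holds(a,d), on(a), on(d), on(e), on(f)}  (12 atoms)
F2 = F1 ∪ {at(e), at(f), holds(e,e), holds(f,f)}  (16 atoms)
goal ⊆ F2  ⇒  h_max = 2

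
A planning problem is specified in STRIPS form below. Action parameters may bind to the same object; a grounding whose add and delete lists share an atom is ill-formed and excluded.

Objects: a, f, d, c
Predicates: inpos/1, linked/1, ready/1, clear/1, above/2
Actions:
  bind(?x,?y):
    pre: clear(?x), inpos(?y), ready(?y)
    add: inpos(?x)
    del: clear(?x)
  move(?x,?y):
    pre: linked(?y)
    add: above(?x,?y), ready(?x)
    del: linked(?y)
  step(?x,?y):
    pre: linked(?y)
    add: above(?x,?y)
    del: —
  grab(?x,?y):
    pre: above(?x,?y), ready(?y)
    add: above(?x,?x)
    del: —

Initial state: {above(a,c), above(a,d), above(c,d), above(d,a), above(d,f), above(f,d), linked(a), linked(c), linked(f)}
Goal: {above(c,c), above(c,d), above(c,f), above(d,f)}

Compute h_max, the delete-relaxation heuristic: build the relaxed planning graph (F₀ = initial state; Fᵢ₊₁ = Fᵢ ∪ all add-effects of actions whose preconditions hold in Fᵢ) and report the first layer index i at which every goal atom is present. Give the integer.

1

F0 = init (9 atoms)
F1 = F0 ∪ {above(a,a), above(a,f), above(c,a), above(c,c), above(c,f), above(d,c), above(f,a), above(f,c), above(f,f), ready(a), ready(c), ready(d), ready(f)}  (22 atoms)
goal ⊆ F1  ⇒  h_max = 1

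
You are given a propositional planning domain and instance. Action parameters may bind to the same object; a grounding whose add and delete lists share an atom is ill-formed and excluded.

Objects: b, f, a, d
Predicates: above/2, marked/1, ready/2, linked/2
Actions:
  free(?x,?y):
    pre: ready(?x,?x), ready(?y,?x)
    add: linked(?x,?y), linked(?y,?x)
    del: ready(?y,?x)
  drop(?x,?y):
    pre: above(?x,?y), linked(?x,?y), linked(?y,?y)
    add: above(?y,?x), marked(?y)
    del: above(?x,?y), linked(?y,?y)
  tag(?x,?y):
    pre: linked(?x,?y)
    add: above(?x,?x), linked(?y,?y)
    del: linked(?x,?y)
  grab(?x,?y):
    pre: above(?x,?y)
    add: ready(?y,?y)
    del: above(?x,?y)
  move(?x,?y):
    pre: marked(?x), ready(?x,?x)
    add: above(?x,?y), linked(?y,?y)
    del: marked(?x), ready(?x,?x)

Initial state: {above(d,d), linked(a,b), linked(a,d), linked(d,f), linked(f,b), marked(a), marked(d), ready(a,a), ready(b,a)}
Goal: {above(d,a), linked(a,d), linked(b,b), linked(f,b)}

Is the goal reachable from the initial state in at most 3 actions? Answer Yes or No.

Yes

1. tag(a,b)  →  {above(a,a), above(d,d), linked(a,d), linked(b,b), linked(d,f), linked(f,b), marked(a), marked(d), ready(a,a), ready(b,a)}
2. grab(d,d)  →  {above(a,a), linked(a,d), linked(b,b), linked(d,f), linked(f,b), marked(a), marked(d), ready(a,a), ready(b,a), ready(d,d)}
3. move(d,a)  →  {above(a,a), above(d,a), linked(a,a), linked(a,d), linked(b,b), linked(d,f), linked(f,b), marked(a), ready(a,a), ready(b,a)}
optimal plan length = 3; 3 ≤ 3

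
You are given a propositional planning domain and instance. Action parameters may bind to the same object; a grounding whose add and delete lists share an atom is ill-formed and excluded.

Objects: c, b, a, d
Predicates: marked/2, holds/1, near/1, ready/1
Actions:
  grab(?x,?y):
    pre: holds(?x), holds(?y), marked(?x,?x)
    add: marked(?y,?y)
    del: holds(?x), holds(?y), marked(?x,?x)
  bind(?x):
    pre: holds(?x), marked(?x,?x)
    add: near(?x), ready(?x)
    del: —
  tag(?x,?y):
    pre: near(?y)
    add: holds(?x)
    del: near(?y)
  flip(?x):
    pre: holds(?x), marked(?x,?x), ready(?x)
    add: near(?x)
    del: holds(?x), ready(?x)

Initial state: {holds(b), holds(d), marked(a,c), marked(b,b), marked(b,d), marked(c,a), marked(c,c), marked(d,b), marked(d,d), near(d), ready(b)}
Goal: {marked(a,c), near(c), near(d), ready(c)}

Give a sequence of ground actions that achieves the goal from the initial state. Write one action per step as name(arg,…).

1. bind(b)  →  {holds(b), holds(d), marked(a,c), marked(b,b), marked(b,d), marked(c,a), marked(c,c), marked(d,b), marked(d,d), near(b), near(d), ready(b)}
2. tag(c,b)  →  {holds(b), holds(c), holds(d), marked(a,c), marked(b,b), marked(b,d), marked(c,a), marked(c,c), marked(d,b), marked(d,d), near(d), ready(b)}
3. bind(c)  →  {holds(b), holds(c), holds(d), marked(a,c), marked(b,b), marked(b,d), marked(c,a), marked(c,c), marked(d,b), marked(d,d), near(c), near(d), ready(b), ready(c)}

bind(b); tag(c,b); bind(c)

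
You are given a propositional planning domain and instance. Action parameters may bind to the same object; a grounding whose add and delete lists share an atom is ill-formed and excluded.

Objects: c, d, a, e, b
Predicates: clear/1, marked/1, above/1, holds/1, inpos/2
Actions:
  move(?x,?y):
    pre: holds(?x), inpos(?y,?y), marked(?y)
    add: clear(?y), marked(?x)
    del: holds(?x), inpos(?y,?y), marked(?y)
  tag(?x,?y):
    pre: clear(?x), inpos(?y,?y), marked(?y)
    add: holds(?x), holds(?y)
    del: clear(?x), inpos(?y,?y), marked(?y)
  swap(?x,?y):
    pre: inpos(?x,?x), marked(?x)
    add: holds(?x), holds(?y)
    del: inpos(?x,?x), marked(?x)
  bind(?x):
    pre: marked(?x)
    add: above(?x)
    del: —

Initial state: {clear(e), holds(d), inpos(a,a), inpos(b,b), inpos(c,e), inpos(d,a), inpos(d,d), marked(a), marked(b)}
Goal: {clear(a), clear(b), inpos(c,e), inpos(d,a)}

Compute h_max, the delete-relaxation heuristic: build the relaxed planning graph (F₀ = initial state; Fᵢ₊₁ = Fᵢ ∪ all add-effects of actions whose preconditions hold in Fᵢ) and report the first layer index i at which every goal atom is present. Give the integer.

F0 = init (9 atoms)
F1 = F0 ∪ {above(a), above(b), clear(a), clear(b), holds(a), holds(b), holds(c), holds(e), marked(d)}  (18 atoms)
goal ⊆ F1  ⇒  h_max = 1

1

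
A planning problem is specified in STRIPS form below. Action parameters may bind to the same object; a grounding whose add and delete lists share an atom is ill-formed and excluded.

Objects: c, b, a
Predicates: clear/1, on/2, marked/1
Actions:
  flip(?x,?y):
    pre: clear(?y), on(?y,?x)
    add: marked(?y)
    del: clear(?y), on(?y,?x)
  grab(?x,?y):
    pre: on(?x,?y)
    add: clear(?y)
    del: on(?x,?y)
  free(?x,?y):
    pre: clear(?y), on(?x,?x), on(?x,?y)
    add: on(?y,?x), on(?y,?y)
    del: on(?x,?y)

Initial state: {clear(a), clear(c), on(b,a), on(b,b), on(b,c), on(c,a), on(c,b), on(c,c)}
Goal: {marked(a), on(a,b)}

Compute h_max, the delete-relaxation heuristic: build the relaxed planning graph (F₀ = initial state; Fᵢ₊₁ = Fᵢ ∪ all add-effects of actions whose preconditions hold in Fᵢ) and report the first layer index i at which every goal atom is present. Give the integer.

F0 = init (8 atoms)
F1 = F0 ∪ {clear(b), marked(c), on(a,a), on(a,b), on(a,c)}  (13 atoms)
F2 = F1 ∪ {marked(a), marked(b)}  (15 atoms)
goal ⊆ F2  ⇒  h_max = 2

2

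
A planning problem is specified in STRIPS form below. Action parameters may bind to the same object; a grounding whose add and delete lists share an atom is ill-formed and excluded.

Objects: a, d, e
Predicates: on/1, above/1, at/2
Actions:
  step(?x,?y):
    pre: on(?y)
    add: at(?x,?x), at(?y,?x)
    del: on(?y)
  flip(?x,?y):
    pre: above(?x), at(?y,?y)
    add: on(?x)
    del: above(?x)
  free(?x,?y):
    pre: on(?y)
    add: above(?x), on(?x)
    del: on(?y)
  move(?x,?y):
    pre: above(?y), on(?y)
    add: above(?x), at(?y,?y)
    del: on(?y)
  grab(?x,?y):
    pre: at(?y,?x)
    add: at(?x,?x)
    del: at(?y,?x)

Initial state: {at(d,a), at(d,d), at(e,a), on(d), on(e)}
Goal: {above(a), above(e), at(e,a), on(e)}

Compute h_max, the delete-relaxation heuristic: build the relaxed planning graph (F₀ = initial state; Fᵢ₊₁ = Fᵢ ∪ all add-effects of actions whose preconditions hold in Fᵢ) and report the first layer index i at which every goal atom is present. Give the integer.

1

F0 = init (5 atoms)
F1 = F0 ∪ {above(a), above(d), above(e), at(a,a), at(d,e), at(e,d), at(e,e), on(a)}  (13 atoms)
goal ⊆ F1  ⇒  h_max = 1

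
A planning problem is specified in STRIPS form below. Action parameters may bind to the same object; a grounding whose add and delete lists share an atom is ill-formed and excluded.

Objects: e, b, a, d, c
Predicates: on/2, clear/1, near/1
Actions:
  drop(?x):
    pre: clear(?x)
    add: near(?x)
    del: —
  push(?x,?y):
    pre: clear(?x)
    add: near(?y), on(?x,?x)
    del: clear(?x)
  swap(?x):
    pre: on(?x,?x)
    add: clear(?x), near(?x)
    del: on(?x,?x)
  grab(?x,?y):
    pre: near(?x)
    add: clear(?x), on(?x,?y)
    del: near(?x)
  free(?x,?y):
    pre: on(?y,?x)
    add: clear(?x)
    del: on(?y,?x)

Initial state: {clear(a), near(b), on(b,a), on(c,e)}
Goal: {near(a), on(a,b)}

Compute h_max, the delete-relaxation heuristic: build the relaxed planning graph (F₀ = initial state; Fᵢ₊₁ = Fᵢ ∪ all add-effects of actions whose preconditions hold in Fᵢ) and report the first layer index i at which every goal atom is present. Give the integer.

F0 = init (4 atoms)
F1 = F0 ∪ {clear(b), clear(e), near(a), near(c), near(d), near(e), on(a,a), on(b,b), on(b,c), on(b,d), on(b,e)}  (15 atoms)
F2 = F1 ∪ {clear(c), clear(d), on(a,b), on(a,c), on(a,d), on(a,e), on(c,a), on(c,b), on(c,c), on(c,d), on(d,a), on(d,b), on(d,c), on(d,d), on(d,e), on(e,a), on(e,b), on(e,c), on(e,d), on(e,e)}  (35 atoms)
goal ⊆ F2  ⇒  h_max = 2

2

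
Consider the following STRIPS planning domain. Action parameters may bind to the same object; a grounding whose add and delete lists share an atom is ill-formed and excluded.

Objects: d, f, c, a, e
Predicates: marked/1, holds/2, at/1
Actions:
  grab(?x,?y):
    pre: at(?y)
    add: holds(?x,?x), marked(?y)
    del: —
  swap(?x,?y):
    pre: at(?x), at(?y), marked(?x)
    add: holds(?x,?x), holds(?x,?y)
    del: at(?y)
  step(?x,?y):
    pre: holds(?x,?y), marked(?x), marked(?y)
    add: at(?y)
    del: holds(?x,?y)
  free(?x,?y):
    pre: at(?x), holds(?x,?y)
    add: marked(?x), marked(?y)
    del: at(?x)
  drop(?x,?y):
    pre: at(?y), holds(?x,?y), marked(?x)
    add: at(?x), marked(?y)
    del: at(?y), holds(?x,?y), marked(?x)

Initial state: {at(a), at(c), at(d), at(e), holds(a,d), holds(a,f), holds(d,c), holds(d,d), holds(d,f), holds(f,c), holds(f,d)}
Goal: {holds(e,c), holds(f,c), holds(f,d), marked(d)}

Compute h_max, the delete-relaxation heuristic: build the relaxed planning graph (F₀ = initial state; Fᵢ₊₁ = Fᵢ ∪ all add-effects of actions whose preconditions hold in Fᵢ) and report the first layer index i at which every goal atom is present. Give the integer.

2

F0 = init (11 atoms)
F1 = F0 ∪ {holds(a,a), holds(c,c), holds(e,e), holds(f,f), marked(a), marked(c), marked(d), marked(e), marked(f)}  (20 atoms)
F2 = F1 ∪ {at(f), holds(a,c), holds(a,e), holds(c,a), holds(c,d), holds(c,e), holds(d,a), holds(d,e), holds(e,a), holds(e,c), holds(e,d)}  (31 atoms)
goal ⊆ F2  ⇒  h_max = 2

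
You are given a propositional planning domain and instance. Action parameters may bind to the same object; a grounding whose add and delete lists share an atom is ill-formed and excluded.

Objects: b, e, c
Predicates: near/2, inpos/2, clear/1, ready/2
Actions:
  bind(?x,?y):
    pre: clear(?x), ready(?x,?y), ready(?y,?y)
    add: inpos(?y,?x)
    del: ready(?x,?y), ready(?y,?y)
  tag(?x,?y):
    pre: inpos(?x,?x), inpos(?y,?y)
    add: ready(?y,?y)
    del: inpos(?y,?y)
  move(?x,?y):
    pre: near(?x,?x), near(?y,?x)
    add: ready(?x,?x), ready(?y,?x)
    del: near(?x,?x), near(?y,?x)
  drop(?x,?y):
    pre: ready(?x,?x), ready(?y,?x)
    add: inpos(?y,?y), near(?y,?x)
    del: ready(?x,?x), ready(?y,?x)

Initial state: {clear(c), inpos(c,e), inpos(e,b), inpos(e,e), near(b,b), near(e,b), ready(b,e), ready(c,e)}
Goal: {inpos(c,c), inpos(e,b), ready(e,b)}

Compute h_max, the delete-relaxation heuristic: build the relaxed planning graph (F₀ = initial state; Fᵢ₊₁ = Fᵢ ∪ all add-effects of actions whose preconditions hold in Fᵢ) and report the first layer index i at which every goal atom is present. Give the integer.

F0 = init (8 atoms)
F1 = F0 ∪ {ready(b,b), ready(e,b), ready(e,e)}  (11 atoms)
F2 = F1 ∪ {inpos(b,b), inpos(c,c), inpos(e,c), near(b,e), near(c,e), near(e,e)}  (17 atoms)
goal ⊆ F2  ⇒  h_max = 2

2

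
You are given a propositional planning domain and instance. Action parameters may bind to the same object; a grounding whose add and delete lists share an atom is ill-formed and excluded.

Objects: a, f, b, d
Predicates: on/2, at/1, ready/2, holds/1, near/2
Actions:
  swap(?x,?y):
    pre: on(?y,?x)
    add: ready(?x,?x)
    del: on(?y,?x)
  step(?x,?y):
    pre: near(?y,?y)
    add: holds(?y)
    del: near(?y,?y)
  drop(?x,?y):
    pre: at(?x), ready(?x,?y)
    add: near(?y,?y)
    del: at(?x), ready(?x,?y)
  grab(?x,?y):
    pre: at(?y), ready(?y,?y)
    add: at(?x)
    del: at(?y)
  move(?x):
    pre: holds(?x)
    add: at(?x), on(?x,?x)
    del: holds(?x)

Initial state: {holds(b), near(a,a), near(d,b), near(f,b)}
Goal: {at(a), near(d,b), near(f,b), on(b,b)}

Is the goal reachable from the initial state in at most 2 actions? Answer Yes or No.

1. step(a,a)  →  {holds(a), holds(b), near(d,b), near(f,b)}
2. move(a)  →  {at(a), holds(b), near(d,b), near(f,b), on(a,a)}
3. move(b)  →  {at(a), at(b), near(d,b), near(f,b), on(a,a), on(b,b)}
optimal plan length = 3; 3 > 2

No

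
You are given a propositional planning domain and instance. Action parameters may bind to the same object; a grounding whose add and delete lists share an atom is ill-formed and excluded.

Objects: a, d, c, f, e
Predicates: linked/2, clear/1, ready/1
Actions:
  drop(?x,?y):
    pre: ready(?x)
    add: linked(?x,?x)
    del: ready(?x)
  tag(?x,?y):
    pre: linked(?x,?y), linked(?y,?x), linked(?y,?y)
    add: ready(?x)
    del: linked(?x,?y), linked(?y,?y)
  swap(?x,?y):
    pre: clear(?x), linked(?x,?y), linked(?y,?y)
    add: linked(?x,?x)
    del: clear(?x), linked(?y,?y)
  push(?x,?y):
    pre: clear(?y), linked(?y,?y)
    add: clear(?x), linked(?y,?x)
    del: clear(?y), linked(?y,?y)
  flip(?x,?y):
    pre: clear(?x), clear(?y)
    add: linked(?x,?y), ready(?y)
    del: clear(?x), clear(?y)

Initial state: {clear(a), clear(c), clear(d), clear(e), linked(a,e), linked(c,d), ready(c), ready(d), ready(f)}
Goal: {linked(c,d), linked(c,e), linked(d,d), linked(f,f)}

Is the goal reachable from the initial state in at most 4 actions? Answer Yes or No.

1. drop(d,a)  →  {clear(a), clear(c), clear(d), clear(e), linked(a,e), linked(c,d), linked(d,d), ready(c), ready(f)}
2. drop(f,a)  →  {clear(a), clear(c), clear(d), clear(e), linked(a,e), linked(c,d), linked(d,d), linked(f,f), ready(c)}
3. flip(c,e)  →  {clear(a), clear(d), linked(a,e), linked(c,d), linked(c,e), linked(d,d), linked(f,f), ready(c), ready(e)}
optimal plan length = 3; 3 ≤ 4

Yes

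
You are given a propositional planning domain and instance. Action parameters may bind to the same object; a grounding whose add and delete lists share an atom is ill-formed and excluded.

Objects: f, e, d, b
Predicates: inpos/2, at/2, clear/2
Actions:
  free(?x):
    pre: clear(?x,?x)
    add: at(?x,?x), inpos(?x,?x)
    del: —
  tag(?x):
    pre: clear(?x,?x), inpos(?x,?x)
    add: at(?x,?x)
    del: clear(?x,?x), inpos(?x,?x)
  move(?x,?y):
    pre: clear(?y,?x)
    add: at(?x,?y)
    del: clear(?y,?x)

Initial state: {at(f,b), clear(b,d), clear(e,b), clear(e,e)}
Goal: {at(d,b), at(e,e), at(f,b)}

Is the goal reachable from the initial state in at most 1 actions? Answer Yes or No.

1. free(e)  →  {at(e,e), at(f,b), clear(b,d), clear(e,b), clear(e,e), inpos(e,e)}
2. move(d,b)  →  {at(d,b), at(e,e), at(f,b), clear(e,b), clear(e,e), inpos(e,e)}
optimal plan length = 2; 2 > 1

No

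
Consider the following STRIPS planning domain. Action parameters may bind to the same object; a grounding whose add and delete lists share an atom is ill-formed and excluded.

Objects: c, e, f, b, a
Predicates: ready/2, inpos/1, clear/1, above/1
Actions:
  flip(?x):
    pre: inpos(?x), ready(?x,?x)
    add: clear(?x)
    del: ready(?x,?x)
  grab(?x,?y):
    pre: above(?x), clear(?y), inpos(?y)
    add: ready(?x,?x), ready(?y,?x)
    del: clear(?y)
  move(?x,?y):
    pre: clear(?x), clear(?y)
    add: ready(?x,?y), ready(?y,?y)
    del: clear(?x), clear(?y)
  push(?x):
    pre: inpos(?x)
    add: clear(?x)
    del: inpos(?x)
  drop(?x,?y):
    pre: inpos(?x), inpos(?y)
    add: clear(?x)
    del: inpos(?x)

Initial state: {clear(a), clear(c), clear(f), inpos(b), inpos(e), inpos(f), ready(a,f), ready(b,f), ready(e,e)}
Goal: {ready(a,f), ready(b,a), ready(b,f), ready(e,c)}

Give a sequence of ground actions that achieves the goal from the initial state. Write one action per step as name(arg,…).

1. flip(e)  →  {clear(a), clear(c), clear(e), clear(f), inpos(b), inpos(e), inpos(f), ready(a,f), ready(b,f)}
2. move(e,c)  →  {clear(a), clear(f), inpos(b), inpos(e), inpos(f), ready(a,f), ready(b,f), ready(c,c), ready(e,c)}
3. push(b)  →  {clear(a), clear(b), clear(f), inpos(e), inpos(f), ready(a,f), ready(b,f), ready(c,c), ready(e,c)}
4. move(b,a)  →  {clear(f), inpos(e), inpos(f), ready(a,a), ready(a,f), ready(b,a), ready(b,f), ready(c,c), ready(e,c)}

flip(e); move(e,c); push(b); move(b,a)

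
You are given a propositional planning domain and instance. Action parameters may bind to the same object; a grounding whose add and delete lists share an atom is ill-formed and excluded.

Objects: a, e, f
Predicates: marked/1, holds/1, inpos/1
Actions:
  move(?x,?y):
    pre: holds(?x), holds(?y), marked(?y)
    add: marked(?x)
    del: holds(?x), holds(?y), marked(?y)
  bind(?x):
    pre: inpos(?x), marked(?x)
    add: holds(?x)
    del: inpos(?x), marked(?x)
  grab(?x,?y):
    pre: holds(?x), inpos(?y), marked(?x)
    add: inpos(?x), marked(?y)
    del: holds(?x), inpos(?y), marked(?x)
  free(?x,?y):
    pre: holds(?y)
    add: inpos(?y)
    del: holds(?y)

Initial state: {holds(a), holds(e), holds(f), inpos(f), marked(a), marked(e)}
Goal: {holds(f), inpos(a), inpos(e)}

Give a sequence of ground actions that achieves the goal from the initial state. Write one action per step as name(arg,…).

1. grab(a,f)  →  {holds(e), holds(f), inpos(a), marked(e), marked(f)}
2. free(a,e)  →  {holds(f), inpos(a), inpos(e), marked(e), marked(f)}

grab(a,f); free(a,e)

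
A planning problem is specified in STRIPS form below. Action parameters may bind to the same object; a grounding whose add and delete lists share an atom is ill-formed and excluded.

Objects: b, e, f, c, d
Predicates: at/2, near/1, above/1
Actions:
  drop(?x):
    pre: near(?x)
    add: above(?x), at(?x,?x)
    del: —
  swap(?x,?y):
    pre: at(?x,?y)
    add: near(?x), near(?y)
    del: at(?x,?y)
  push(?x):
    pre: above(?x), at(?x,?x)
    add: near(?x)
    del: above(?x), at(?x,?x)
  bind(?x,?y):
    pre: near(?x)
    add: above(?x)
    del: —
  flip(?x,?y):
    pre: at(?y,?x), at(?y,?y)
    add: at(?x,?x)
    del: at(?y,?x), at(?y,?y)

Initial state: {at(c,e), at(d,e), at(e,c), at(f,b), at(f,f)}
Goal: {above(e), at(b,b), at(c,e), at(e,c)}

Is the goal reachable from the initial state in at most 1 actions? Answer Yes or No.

No

1. swap(d,e)  →  {at(c,e), at(e,c), at(f,b), at(f,f), near(d), near(e)}
2. drop(e)  →  {above(e), at(c,e), at(e,c), at(e,e), at(f,b), at(f,f), near(d), near(e)}
3. flip(b,f)  →  {above(e), at(b,b), at(c,e), at(e,c), at(e,e), near(d), near(e)}
optimal plan length = 3; 3 > 1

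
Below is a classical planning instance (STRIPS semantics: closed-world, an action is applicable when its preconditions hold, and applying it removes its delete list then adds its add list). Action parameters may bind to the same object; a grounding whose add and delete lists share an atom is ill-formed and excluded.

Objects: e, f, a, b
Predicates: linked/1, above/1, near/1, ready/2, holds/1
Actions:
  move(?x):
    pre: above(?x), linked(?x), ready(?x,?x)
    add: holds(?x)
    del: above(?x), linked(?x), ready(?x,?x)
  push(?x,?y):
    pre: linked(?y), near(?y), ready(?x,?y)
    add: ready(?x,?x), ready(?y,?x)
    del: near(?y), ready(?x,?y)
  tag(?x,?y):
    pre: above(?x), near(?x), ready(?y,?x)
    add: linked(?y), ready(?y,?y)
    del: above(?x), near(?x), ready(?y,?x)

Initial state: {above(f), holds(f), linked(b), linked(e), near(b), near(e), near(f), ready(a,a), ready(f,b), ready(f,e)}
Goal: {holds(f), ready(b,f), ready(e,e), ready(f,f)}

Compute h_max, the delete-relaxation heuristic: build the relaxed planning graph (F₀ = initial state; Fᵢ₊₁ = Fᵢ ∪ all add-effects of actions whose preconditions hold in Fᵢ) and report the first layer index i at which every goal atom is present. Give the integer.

F0 = init (10 atoms)
F1 = F0 ∪ {ready(b,f), ready(e,f), ready(f,f)}  (13 atoms)
F2 = F1 ∪ {ready(b,b), ready(e,e)}  (15 atoms)
goal ⊆ F2  ⇒  h_max = 2

2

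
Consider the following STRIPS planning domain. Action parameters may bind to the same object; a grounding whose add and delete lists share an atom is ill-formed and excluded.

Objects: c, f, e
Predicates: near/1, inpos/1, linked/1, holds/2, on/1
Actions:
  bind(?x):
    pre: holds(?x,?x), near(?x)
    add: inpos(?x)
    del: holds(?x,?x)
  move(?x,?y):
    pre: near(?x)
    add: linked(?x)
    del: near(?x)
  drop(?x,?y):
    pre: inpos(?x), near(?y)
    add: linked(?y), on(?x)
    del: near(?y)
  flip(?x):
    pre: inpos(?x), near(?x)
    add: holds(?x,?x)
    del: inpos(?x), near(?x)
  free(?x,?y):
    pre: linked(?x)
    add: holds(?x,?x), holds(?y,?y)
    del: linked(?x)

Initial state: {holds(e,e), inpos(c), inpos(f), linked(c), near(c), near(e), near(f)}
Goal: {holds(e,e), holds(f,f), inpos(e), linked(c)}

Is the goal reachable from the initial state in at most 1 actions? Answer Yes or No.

1. bind(e)  →  {inpos(c), inpos(e), inpos(f), linked(c), near(c), near(e), near(f)}
2. move(f,c)  →  {inpos(c), inpos(e), inpos(f), linked(c), linked(f), near(c), near(e)}
3. free(f,e)  →  {holds(e,e), holds(f,f), inpos(c), inpos(e), inpos(f), linked(c), near(c), near(e)}
optimal plan length = 3; 3 > 1

No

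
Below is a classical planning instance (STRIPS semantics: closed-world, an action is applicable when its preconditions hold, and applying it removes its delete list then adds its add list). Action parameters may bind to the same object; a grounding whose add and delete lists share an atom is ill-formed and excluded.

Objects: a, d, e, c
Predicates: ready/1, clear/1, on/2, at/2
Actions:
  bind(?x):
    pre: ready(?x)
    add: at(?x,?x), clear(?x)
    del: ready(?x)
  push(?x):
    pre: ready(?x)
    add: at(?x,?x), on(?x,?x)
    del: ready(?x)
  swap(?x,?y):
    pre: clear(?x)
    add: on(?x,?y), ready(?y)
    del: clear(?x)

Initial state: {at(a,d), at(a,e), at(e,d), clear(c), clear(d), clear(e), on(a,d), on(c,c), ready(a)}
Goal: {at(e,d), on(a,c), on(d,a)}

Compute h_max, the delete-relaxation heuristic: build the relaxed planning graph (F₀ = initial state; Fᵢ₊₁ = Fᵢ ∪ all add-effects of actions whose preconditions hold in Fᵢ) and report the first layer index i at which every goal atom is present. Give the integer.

2

F0 = init (9 atoms)
F1 = F0 ∪ {at(a,a), clear(a), on(a,a), on(c,a), on(c,d), on(c,e), on(d,a), on(d,c), on(d,d), on(d,e), on(e,a), on(e,c), on(e,d), on(e,e), ready(c), ready(d), ready(e)}  (26 atoms)
F2 = F1 ∪ {at(c,c), at(d,d), at(e,e), on(a,c), on(a,e)}  (31 atoms)
goal ⊆ F2  ⇒  h_max = 2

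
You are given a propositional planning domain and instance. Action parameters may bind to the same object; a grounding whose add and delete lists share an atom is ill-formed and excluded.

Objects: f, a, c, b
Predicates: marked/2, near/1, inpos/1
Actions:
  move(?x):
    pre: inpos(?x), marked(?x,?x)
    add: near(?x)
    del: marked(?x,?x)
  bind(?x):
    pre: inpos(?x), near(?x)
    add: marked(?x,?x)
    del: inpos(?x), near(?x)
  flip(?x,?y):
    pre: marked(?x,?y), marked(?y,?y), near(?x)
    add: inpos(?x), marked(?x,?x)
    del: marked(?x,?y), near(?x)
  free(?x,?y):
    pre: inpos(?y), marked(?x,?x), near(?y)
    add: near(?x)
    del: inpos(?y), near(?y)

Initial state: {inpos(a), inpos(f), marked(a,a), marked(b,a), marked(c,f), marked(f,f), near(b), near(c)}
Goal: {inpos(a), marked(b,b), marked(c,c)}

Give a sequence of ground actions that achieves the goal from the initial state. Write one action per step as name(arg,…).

flip(c,f); flip(b,a)

1. flip(c,f)  →  {inpos(a), inpos(c), inpos(f), marked(a,a), marked(b,a), marked(c,c), marked(f,f), near(b)}
2. flip(b,a)  →  {inpos(a), inpos(b), inpos(c), inpos(f), marked(a,a), marked(b,b), marked(c,c), marked(f,f)}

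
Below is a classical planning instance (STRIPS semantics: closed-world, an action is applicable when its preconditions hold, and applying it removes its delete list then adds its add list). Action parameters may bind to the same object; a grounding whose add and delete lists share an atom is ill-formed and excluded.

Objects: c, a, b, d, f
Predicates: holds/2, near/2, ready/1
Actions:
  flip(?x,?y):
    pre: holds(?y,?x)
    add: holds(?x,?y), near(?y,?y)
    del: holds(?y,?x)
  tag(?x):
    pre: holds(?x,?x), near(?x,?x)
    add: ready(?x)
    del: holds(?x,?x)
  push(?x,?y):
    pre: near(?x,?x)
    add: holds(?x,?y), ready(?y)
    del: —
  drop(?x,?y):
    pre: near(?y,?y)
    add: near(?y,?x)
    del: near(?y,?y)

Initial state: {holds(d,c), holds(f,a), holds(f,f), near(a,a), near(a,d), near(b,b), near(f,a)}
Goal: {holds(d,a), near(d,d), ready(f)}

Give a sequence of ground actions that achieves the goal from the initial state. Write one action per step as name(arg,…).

flip(c,d); push(a,f); push(d,a)

1. flip(c,d)  →  {holds(c,d), holds(f,a), holds(f,f), near(a,a), near(a,d), near(b,b), near(d,d), near(f,a)}
2. push(a,f)  →  {holds(a,f), holds(c,d), holds(f,a), holds(f,f), near(a,a), near(a,d), near(b,b), near(d,d), near(f,a), ready(f)}
3. push(d,a)  →  {holds(a,f), holds(c,d), holds(d,a), holds(f,a), holds(f,f), near(a,a), near(a,d), near(b,b), near(d,d), near(f,a), ready(a), ready(f)}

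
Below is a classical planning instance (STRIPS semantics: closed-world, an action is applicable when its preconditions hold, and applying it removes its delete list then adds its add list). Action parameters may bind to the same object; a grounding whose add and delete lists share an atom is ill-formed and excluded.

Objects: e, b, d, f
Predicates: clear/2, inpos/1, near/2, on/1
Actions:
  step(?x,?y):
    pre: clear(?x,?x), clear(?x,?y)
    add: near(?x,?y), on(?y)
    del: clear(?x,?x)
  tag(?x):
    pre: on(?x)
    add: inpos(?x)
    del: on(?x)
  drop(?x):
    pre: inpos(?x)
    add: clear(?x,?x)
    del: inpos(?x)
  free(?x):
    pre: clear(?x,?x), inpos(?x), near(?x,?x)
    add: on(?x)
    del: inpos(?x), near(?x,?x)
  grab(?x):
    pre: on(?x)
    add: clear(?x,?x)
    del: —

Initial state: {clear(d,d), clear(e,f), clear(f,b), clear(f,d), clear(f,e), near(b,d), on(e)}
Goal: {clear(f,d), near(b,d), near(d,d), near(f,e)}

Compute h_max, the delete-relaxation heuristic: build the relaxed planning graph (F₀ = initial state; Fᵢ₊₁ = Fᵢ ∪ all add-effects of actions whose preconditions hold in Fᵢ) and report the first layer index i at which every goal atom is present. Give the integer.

4

F0 = init (7 atoms)
F1 = F0 ∪ {clear(e,e), inpos(e), near(d,d), on(d)}  (11 atoms)
F2 = F1 ∪ {inpos(d), near(e,e), near(e,f), on(f)}  (15 atoms)
F3 = F2 ∪ {clear(f,f), inpos(f)}  (17 atoms)
F4 = F3 ∪ {near(f,b), near(f,d), near(f,e), near(f,f), on(b)}  (22 atoms)
goal ⊆ F4  ⇒  h_max = 4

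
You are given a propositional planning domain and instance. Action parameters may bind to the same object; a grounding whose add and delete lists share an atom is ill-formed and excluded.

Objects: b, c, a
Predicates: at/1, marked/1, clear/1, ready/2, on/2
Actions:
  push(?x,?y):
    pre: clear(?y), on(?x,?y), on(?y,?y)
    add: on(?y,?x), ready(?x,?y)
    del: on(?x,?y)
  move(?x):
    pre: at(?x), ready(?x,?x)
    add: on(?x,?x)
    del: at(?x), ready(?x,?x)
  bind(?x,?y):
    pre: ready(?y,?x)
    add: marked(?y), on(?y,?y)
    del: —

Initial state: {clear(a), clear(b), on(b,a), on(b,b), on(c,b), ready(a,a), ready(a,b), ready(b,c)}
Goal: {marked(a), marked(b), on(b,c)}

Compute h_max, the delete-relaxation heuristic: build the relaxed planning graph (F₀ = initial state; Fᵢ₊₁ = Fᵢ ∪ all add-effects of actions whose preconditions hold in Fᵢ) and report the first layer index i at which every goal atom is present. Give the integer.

1

F0 = init (8 atoms)
F1 = F0 ∪ {marked(a), marked(b), on(a,a), on(b,c), ready(c,b)}  (13 atoms)
goal ⊆ F1  ⇒  h_max = 1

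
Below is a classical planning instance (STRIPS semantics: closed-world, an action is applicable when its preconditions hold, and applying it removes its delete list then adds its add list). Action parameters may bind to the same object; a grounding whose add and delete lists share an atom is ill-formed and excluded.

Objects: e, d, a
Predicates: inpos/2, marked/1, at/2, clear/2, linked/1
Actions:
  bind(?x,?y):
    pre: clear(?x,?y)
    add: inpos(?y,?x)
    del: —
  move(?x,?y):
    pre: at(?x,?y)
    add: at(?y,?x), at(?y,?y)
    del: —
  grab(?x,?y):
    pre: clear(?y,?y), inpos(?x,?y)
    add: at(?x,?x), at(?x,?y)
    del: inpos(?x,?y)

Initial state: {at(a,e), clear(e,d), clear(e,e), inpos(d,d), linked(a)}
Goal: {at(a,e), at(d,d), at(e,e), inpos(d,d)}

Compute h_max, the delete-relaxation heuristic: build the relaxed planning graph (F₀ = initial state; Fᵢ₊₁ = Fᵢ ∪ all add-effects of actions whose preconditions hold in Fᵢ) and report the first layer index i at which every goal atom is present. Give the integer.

2

F0 = init (5 atoms)
F1 = F0 ∪ {at(e,a), at(e,e), inpos(d,e), inpos(e,e)}  (9 atoms)
F2 = F1 ∪ {at(a,a), at(d,d), at(d,e)}  (12 atoms)
goal ⊆ F2  ⇒  h_max = 2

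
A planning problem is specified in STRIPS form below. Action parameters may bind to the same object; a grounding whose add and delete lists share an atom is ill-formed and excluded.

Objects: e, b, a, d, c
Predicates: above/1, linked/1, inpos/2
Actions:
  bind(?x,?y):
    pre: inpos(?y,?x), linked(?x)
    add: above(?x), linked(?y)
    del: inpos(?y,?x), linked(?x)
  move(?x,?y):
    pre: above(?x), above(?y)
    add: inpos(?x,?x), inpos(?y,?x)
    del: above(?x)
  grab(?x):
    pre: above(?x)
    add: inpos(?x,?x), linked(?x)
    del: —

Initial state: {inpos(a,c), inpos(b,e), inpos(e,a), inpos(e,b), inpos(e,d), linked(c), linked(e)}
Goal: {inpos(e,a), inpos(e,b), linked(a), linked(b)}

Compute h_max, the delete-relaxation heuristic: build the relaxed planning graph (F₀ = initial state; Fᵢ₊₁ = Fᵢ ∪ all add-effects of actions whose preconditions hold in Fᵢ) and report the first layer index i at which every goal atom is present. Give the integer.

1

F0 = init (7 atoms)
F1 = F0 ∪ {above(c), above(e), linked(a), linked(b)}  (11 atoms)
goal ⊆ F1  ⇒  h_max = 1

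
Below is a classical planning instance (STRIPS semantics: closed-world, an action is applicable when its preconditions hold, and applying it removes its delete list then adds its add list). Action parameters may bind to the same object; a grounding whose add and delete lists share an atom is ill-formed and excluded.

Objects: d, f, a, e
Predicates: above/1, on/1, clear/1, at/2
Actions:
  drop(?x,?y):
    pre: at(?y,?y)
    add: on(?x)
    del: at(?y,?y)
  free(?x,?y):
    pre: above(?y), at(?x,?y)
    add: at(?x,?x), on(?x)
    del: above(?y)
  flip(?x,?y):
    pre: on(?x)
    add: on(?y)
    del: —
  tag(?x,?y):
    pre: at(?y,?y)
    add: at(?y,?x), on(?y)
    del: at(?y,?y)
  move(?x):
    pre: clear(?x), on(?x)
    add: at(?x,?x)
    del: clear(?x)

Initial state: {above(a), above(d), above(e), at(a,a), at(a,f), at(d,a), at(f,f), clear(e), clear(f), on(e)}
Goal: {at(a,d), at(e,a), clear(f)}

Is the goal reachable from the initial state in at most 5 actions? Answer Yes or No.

Yes

1. tag(d,a)  →  {above(a), above(d), above(e), at(a,d), at(a,f), at(d,a), at(f,f), clear(e), clear(f), on(a), on(e)}
2. move(e)  →  {above(a), above(d), above(e), at(a,d), at(a,f), at(d,a), at(e,e), at(f,f), clear(f), on(a), on(e)}
3. tag(a,e)  →  {above(a), above(d), above(e), at(a,d), at(a,f), at(d,a), at(e,a), at(f,f), clear(f), on(a), on(e)}
optimal plan length = 3; 3 ≤ 5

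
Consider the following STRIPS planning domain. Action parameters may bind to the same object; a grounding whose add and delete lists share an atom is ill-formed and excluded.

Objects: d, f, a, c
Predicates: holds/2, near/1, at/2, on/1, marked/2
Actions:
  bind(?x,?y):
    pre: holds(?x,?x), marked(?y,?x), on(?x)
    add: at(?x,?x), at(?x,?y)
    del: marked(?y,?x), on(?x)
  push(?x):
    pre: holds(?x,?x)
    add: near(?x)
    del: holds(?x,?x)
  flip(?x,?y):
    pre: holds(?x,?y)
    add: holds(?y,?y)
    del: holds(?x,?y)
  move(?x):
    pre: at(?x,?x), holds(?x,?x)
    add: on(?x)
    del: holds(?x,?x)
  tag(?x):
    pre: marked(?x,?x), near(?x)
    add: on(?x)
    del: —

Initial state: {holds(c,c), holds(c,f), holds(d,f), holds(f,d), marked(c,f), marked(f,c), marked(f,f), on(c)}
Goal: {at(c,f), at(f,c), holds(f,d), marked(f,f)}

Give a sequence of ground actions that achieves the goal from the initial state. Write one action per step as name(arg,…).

1. bind(c,f)  →  {at(c,c), at(c,f), holds(c,c), holds(c,f), holds(d,f), holds(f,d), marked(c,f), marked(f,f)}
2. flip(d,f)  →  {at(c,c), at(c,f), holds(c,c), holds(c,f), holds(f,d), holds(f,f), marked(c,f), marked(f,f)}
3. push(f)  →  {at(c,c), at(c,f), holds(c,c), holds(c,f), holds(f,d), marked(c,f), marked(f,f), near(f)}
4. flip(c,f)  →  {at(c,c), at(c,f), holds(c,c), holds(f,d), holds(f,f), marked(c,f), marked(f,f), near(f)}
5. tag(f)  →  {at(c,c), at(c,f), holds(c,c), holds(f,d), holds(f,f), marked(c,f), marked(f,f), near(f), on(f)}
6. bind(f,c)  →  {at(c,c), at(c,f), at(f,c), at(f,f), holds(c,c), holds(f,d), holds(f,f), marked(f,f), near(f)}

bind(c,f); flip(d,f); push(f); flip(c,f); tag(f); bind(f,c)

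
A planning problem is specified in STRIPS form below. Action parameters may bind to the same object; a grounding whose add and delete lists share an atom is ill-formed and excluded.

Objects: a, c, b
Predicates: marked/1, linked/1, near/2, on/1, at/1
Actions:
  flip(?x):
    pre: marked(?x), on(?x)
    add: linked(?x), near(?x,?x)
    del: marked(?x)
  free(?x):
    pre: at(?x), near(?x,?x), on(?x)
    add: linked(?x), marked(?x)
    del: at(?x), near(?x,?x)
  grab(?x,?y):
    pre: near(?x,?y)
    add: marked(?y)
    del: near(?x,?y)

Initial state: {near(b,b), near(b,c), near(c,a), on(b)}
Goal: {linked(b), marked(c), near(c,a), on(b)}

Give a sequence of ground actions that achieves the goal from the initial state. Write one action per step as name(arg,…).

1. grab(b,c)  →  {marked(c), near(b,b), near(c,a), on(b)}
2. grab(b,b)  →  {marked(b), marked(c), near(c,a), on(b)}
3. flip(b)  →  {linked(b), marked(c), near(b,b), near(c,a), on(b)}

grab(b,c); grab(b,b); flip(b)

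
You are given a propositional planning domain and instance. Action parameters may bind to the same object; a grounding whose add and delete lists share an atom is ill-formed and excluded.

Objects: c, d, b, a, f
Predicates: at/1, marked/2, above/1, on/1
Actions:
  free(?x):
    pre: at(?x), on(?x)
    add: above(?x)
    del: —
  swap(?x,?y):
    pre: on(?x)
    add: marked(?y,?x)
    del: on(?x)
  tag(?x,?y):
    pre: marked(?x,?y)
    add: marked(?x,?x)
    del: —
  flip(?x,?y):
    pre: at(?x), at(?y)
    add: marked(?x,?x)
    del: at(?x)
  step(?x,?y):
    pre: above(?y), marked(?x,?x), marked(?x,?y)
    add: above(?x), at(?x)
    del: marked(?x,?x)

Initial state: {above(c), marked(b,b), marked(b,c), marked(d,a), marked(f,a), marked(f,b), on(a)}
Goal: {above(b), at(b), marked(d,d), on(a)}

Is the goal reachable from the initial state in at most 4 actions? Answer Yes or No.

Yes

1. tag(d,a)  →  {above(c), marked(b,b), marked(b,c), marked(d,a), marked(d,d), marked(f,a), marked(f,b), on(a)}
2. step(b,c)  →  {above(b), above(c), at(b), marked(b,c), marked(d,a), marked(d,d), marked(f,a), marked(f,b), on(a)}
optimal plan length = 2; 2 ≤ 4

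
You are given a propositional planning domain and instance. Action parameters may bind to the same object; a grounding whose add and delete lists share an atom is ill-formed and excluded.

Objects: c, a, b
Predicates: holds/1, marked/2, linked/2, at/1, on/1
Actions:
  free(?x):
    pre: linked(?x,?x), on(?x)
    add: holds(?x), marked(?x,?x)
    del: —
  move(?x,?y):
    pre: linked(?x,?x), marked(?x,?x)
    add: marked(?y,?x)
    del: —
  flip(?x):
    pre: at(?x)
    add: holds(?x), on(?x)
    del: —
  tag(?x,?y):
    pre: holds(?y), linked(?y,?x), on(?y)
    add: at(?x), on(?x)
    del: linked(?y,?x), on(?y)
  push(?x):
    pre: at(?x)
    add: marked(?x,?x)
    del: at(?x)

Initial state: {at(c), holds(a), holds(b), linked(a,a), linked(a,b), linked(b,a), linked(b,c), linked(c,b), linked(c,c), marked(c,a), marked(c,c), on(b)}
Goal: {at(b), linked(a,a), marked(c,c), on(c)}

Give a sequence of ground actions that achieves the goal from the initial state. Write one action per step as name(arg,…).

flip(c); tag(a,b); tag(b,a)

1. flip(c)  →  {at(c), holds(a), holds(b), holds(c), linked(a,a), linked(a,b), linked(b,a), linked(b,c), linked(c,b), linked(c,c), marked(c,a), marked(c,c), on(b), on(c)}
2. tag(a,b)  →  {at(a), at(c), holds(a), holds(b), holds(c), linked(a,a), linked(a,b), linked(b,c), linked(c,b), linked(c,c), marked(c,a), marked(c,c), on(a), on(c)}
3. tag(b,a)  →  {at(a), at(b), at(c), holds(a), holds(b), holds(c), linked(a,a), linked(b,c), linked(c,b), linked(c,c), marked(c,a), marked(c,c), on(b), on(c)}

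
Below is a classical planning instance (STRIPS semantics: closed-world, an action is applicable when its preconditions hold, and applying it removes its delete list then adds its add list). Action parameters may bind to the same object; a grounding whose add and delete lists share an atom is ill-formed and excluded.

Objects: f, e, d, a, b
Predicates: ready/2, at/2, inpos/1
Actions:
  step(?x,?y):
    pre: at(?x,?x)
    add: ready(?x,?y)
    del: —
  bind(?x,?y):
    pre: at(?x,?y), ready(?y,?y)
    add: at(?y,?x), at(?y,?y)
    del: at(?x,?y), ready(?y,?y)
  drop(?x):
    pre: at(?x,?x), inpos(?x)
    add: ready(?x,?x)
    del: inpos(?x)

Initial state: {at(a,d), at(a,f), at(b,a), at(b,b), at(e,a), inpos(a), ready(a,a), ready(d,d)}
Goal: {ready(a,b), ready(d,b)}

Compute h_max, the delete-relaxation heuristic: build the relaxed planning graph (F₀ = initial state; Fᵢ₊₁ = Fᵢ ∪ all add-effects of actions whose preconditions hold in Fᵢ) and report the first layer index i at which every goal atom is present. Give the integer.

F0 = init (8 atoms)
F1 = F0 ∪ {at(a,a), at(a,b), at(a,e), at(d,a), at(d,d), ready(b,a), ready(b,b), ready(b,d), ready(b,e), ready(b,f)}  (18 atoms)
F2 = F1 ∪ {ready(a,b), ready(a,d), ready(a,e), ready(a,f), ready(d,a), ready(d,b), ready(d,e), ready(d,f)}  (26 atoms)
goal ⊆ F2  ⇒  h_max = 2

2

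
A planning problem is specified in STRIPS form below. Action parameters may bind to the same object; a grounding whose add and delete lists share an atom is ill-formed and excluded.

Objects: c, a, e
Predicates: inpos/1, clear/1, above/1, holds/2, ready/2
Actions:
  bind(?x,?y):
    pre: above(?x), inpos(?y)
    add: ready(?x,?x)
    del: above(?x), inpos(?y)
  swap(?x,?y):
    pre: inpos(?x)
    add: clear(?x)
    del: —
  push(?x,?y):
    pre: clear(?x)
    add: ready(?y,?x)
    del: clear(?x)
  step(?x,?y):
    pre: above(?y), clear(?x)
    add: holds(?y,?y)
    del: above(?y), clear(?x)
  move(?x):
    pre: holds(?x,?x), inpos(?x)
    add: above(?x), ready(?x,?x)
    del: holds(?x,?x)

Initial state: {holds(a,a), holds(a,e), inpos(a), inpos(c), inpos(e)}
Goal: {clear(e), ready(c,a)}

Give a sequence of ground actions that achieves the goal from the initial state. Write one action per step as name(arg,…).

1. swap(a,c)  →  {clear(a), holds(a,a), holds(a,e), inpos(a), inpos(c), inpos(e)}
2. swap(e,c)  →  {clear(a), clear(e), holds(a,a), holds(a,e), inpos(a), inpos(c), inpos(e)}
3. push(a,c)  →  {clear(e), holds(a,a), holds(a,e), inpos(a), inpos(c), inpos(e), ready(c,a)}

swap(a,c); swap(e,c); push(a,c)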